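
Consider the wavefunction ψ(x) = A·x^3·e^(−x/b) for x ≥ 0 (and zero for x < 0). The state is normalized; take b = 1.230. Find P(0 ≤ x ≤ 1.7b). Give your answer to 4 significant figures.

|ψ|² is the probability density, so P = ∫_{0}^{1.7b} |ψ|² dx.
With A² fixed by ∫|ψ|² = 1, i.e. A² = (45·b^7/8)^(−1), substitute and integrate.
In terms of u = x/b (A² and the length scale cancel between numerator and denominator), P = [∫_{0}^{1.7} u^6·e^(-2·u) du] / [∫_{0}^{∞} u^6·e^(-2·u) du].
Using ∫ u^6·e^(-2·u) du = -(4·u^6 + 12·u^5 + 30·u^4 + 60·u^3 + 90·u^2 + 90·u + 45)·e^(-2·u)/8, the numerator is ≈ 0.325424 and the denominator is 45/8.
Taking the ratio, P = 0.057853.

P ≈ 0.05785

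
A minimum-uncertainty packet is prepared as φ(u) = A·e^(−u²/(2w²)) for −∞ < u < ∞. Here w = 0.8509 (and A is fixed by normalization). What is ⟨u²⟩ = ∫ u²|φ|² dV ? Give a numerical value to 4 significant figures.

⟨u^2⟩ ≈ 0.3620

The expectation value is the |φ|²-weighted average of u^2: ∫ u^2|φ|² du.
Evaluating both integrals, ⟨u²⟩ = w^2/2.
Putting w = 0.8509 gives 0.36202.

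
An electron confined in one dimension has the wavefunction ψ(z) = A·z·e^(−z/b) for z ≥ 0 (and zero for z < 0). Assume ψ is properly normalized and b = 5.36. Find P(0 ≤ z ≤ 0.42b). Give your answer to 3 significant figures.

P ≈ 0.0533

P = ∫_{0}^{0.42b} |ψ(z)|² dz.
Since A² = 1/(b^3/4), this is the region integral divided by the full normalization integral.
Let u = z/b; then A² and the length scale cancel, so P = ∫_{0}^{0.42} u^2·e^(-2·u) du ÷ ∫_{0}^{∞} u^2·e^(-2·u) du.
Using ∫ u^2·e^(-2·u) du = -(2·u^2 + 2·u + 1)·e^(-2·u)/4, the numerator is 1/4 - 2741·e^(-21/25)/5000 and the denominator is 1/4.
Evaluating gives P = 0.05335.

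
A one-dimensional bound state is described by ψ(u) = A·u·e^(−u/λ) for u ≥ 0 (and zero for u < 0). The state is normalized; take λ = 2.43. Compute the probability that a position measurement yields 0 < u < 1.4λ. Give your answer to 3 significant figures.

P ≈ 0.531

P = ∫_{0}^{1.4λ} |ψ(u)|² du.
Since A² = 1/(λ^3/4), this is the region integral divided by the full normalization integral.
Let t = u/λ; then A² and the length scale cancel, so P = ∫_{0}^{1.4} t^2·e^(-2·t) dt ÷ ∫_{0}^{∞} t^2·e^(-2·t) dt.
Using ∫ t^2·e^(-2·t) dt = -(2·t^2 + 2·t + 1)·e^(-2·t)/4, the numerator is 1/4 - 193·e^(-14/5)/100 and the denominator is 1/4.
Evaluating gives P = 0.5305.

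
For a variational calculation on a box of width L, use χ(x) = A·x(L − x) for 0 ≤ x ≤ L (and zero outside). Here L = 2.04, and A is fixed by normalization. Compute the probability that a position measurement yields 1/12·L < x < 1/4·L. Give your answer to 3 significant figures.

P ≈ 0.0984

The probability is P = ∫ |χ|² dx over [1/12·L, 1/4·L].
With A² fixed by ∫|χ|² = 1, i.e. A² = (L^5/30)^(−1), substitute and integrate.
Substituting u = x/L, A² and the length scale cancel in the ratio: P = ∫_{1/12}^{1/4} u^2·(1 - u)^2 du / ∫_{0}^{1} u^2·(1 - u)^2 du.
An antiderivative of u^2·(1 - u)^2 is u^3·(6·u^2 - 15·u + 10)/30; evaluating from 1/12 to 1/4 gives ≈ 0.0032809, while the full integral is 1/30.
Taking the ratio, P = 0.09843.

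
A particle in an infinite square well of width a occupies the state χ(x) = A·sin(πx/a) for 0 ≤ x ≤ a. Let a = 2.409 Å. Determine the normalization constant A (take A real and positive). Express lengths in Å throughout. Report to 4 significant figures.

A ≈ 0.9112 Å^(-1/2)

We need A² ∫|f|² dx = 1, taking the integral from 0 to a.
Using sin²θ = (1 − cos 2θ)/2, the integral (without the A² prefactor) comes out to a/2.
Setting this equal to 1 gives A² = 1/(a/2).
Substituting a = 2.409 gives A² = 0.83022, so A = 0.91116.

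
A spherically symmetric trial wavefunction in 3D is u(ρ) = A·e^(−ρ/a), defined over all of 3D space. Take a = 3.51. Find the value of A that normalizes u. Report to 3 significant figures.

A ≈ 0.0858

Normalization requires ∫|u|² 4πρ² dρ = 1, integrated from 0 to ∞.
The angular integral contributes 4π, leaving ∫₀^∞ ρ²|u|² dρ.
∫|u|² 4πρ² dρ = A²·(π·a^3).
Setting this equal to 1 gives A² = 1/(π·a^3).
Substituting a = 3.51 gives A² = 0.007361, so A = 0.08580.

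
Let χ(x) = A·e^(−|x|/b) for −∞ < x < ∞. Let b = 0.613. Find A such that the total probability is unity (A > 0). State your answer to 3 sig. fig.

A ≈ 1.28

The normalization condition is ∫|χ|² dx = 1 from −∞ to ∞.
With ∫₀^∞ x^0 e^(−αx) dx = 0!/α^1, the integral (without the A² prefactor) comes out to b.
Substituting b = 0.613 gives A² = 1.631, so A = 1.277.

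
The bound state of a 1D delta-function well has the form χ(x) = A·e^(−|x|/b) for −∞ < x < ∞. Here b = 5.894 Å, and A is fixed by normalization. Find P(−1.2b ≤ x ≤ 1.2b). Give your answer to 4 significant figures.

|χ|² is the probability density, so P = ∫_{−1.2b}^{1.2b} |χ|² dx.
Since A² = 1/(b), this is the region integral divided by the full normalization integral.
By symmetry take twice the x ≥ 0 contribution in numerator and denominator; the 2's cancel. In terms of u = x/b (A² and the length scale cancel between numerator and denominator), P = [∫_{0}^{1.2} e^(-2·u) du] / [∫_{0}^{∞} e^(-2·u) du].
With ∫ e^(-2·u) du = -e^(-2·u)/2 + C, the region integral is 1/2 - e^(-12/5)/2 and the full one is 1/2.
Taking the ratio, P = 0.90928.

P ≈ 0.9093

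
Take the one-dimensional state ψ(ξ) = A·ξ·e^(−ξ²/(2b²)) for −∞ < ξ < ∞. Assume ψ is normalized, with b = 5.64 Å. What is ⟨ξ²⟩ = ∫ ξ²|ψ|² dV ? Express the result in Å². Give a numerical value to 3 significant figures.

⟨ξ²⟩ = ∫ ξ^2 |ψ|² dξ over the full domain.
Differentiating ∫e^(−αξ²) dξ = √(π/α) under α to get the higher moments, the ratio of the moment integral to the normalization integral gives ⟨ξ²⟩ = 3·b^2/2.
Putting b = 5.64 gives 47.71.

⟨ξ^2⟩ ≈ 47.7 Å^2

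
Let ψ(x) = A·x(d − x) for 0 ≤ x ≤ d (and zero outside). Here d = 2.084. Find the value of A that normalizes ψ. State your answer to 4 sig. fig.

A ≈ 0.8736

Normalization requires ∫|ψ|² dx = 1, integrated from 0 to d.
Carrying out the integral gives A² · d^5/30.
Hence A² = 1/[d^5/30].
With d = 2.084: A² = 0.76319 and A = 0.87361.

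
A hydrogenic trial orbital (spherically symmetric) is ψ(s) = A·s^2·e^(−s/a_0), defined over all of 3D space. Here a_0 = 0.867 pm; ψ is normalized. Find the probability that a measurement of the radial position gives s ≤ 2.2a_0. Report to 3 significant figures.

P = ∫ |ψ|² 4πs² ds over s ≤ 2.2a_0.
Normalization gives A² = 1/(45·π·a_0^7/2).
Substituting u = s/a_0, A², 4π and the length scale all cancel in the ratio: P = ∫_{0}^{2.2} u^6·e^(-2·u) du / ∫_{0}^{∞} u^6·e^(-2·u) du.
With ∫ u^6·e^(-2·u) du = -(4·u^6 + 12·u^5 + 30·u^4 + 60·u^3 + 90·u^2 + 90·u + 45)·e^(-2·u)/8 + C, the region integral is ≈ 0.87950 and the full one is 45/8.
Taking the ratio yields P = 0.1564.

P ≈ 0.156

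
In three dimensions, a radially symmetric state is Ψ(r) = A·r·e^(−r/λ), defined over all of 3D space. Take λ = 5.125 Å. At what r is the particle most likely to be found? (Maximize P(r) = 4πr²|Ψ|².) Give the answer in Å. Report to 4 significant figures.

r ≈ 10.25 Å

Set d/dr [P(r) = 4πr²|Ψ|²] = 0 and solve for r > 0.
This gives r = 2·λ.
With λ = 5.125, the most probable radial distance is 10.250 Å.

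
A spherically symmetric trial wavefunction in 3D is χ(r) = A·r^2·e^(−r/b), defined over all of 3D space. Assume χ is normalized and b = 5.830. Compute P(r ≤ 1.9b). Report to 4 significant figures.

Integrate the radial probability density 4πr²|χ|² over r ≤ 1.9b.
The full normalization integral is A²·[45·π·b^7/2] = 1, fixing A².
In terms of u = r/b (A², 4π and the length scale all cancel between numerator and denominator), P = [∫_{0}^{1.9} u^6·e^(-2·u) du] / [∫_{0}^{∞} u^6·e^(-2·u) du].
An antiderivative of u^6·e^(-2·u) is -(4·u^6 + 12·u^5 + 30·u^4 + 60·u^3 + 90·u^2 + 90·u + 45)·e^(-2·u)/8; evaluating from 0 to 1.9 gives ≈ 0.511270, while the full integral is 45/8.
This evaluates to P = 0.090892.

P ≈ 0.09089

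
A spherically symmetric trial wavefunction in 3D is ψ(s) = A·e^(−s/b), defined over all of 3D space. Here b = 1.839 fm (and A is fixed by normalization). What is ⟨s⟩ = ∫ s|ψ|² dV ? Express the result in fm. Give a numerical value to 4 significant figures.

⟨s⟩ = ∫ s |ψ|² 4πs² ds over the full domain.
The ratio of the moment integral to the normalization integral gives ⟨s⟩ = 3·b/2.
Putting b = 1.839 gives 2.7585.

⟨s⟩ ≈ 2.759 fm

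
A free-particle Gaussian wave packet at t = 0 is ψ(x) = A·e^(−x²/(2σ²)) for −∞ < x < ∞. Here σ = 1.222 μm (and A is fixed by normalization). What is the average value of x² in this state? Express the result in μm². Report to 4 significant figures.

⟨x^2⟩ ≈ 0.7466 μm^2

By definition ⟨x²⟩ = ∫ x^2 |ψ(x)|² dx.
Evaluating both integrals, ⟨x²⟩ = σ^2/2.
With σ = 1.222, ⟨x^2⟩ = 0.74664.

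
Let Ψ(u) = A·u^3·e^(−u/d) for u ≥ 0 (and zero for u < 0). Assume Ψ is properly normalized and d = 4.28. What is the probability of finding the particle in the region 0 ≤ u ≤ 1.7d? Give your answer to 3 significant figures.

P ≈ 0.0579

|Ψ|² is the probability density, so P = ∫_{0}^{1.7d} |Ψ|² du.
With A² fixed by ∫|Ψ|² = 1, i.e. A² = (45·d^7/8)^(−1), substitute and integrate.
Substituting t = u/d, A² and the length scale cancel in the ratio: P = ∫_{0}^{1.7} t^6·e^(-2·t) dt / ∫_{0}^{∞} t^6·e^(-2·t) dt.
With ∫ t^6·e^(-2·t) dt = -(4·t^6 + 12·t^5 + 30·t^4 + 60·t^3 + 90·t^2 + 90·t + 45)·e^(-2·t)/8 + C, the region integral is ≈ 0.32542 and the full one is 45/8.
Evaluating gives P = 0.05785.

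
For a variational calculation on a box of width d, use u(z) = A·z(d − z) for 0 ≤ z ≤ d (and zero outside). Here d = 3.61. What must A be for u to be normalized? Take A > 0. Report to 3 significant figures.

A ≈ 0.221

The normalization condition is ∫|u|² dz = 1 from 0 to d.
Expanding the polynomial and integrating term by term, the integral (without the A² prefactor) comes out to d^5/30.
Plugging in d = 3.61 yields A = 0.2212.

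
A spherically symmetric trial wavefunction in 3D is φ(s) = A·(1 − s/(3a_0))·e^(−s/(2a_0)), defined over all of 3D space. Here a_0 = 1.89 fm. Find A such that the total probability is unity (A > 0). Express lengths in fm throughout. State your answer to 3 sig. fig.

Normalization requires ∫|φ|² 4πs² ds = 1, integrated from 0 to ∞.
The angular integral contributes 4π, leaving ∫₀^∞ s²|φ|² ds.
Recall ∫₀^∞ s^m e^(−s/β) ds = m!·β^(m+1), ∫|φ|² 4πs² ds = A²·(8·π·a_0^3/3).
Substituting a_0 = 1.89 gives A² = 0.01768, so A = 0.1330.

A ≈ 0.133 fm^(-3/2)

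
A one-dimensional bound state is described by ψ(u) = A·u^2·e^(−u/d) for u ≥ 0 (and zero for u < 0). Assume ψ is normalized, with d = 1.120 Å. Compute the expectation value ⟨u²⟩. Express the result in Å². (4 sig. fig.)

By definition ⟨u²⟩ = ∫ u^2 |ψ(u)|² du.
Using ∫₀^∞ uⁿ e^(−αu) du = n!/αⁿ⁺¹, since the A² factors cancel between numerator and denominator, ⟨u²⟩ = 15·d^2/2.
With d = 1.120, ⟨u^2⟩ = 9.4080.

⟨u^2⟩ ≈ 9.408 Å^2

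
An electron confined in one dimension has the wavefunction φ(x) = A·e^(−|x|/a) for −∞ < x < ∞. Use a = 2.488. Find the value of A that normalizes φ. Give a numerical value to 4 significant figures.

A ≈ 0.6340

Normalization requires ∫|φ|² dx = 1, integrated from −∞ to ∞.
With ∫₀^∞ x^0 e^(−αx) dx = 0!/α^1, carrying out the integral gives A² · a.
So A² = (a)^(−1).
Substituting a = 2.488 gives A² = 0.40193, so A = 0.63398.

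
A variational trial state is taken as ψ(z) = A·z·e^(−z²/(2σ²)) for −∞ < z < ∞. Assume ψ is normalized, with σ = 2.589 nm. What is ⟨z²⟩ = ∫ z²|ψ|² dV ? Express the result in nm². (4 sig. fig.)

The expectation value is the |ψ|²-weighted average of z^2: ∫ z^2|ψ|² dz.
Since the A² factors cancel between numerator and denominator, ⟨z²⟩ = 3·σ^2/2.
Putting σ = 2.589 gives 10.054.

⟨z^2⟩ ≈ 10.05 nm^2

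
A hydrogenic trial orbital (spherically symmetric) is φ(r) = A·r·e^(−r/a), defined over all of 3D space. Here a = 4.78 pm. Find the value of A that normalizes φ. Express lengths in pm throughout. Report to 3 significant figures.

We need A² ∫|f|² 4πr² dr = 1, taking the integral from 0 to ∞.
Recall ∫₀^∞ r^m e^(−r/β) dr = m!·β^(m+1), carrying out the integral gives A² · 3·π·a^5.
Setting this equal to 1 gives A² = 1/(3·π·a^5).
With a = 4.78: A² = 0.00004252 and A = 0.006521.

A ≈ 0.00652 pm^(-5/2)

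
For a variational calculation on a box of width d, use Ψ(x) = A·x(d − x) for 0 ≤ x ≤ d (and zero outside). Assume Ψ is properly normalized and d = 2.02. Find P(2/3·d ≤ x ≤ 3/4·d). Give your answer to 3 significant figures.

The probability is P = ∫ |Ψ|² dx over [2/3·d, 3/4·d].
The normalization integral ∫|Ψ|²dx over the whole domain equals d^5/30·A², and A² cancels in the ratio.
Substituting u = x/d, A² and the length scale cancel in the ratio: P = ∫_{2/3}^{3/4} u^2·(1 - u)^2 du / ∫_{0}^{1} u^2·(1 - u)^2 du.
Using ∫ u^2·(1 - u)^2 du = u^3·(6·u^2 - 15·u + 10)/30, the numerator is ≈ 0.0035454 and the denominator is 1/30.
The result is P = 0.1064.

P ≈ 0.106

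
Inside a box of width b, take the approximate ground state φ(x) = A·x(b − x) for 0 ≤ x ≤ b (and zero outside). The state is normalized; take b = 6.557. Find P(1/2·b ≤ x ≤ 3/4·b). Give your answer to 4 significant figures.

P ≈ 0.3965

|φ|² is the probability density, so P = ∫_{1/2·b}^{3/4·b} |φ|² dx.
Since A² = 1/(b^5/30), this is the region integral divided by the full normalization integral.
Substituting u = x/b, A² and the length scale cancel in the ratio: P = ∫_{1/2}^{3/4} u^2·(1 - u)^2 du / ∫_{0}^{1} u^2·(1 - u)^2 du.
With ∫ u^2·(1 - u)^2 du = u^3·(6·u^2 - 15·u + 10)/30 + C, the region integral is ≈ 0.0132161 and the full one is 1/30.
This works out to P = 203/512.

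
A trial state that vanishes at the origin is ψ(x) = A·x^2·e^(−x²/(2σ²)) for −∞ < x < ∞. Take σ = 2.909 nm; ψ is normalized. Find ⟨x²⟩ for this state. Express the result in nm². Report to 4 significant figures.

⟨x^2⟩ ≈ 21.16 nm^2

⟨x²⟩ = ∫ x^2 |ψ|² dx over the full domain.
Differentiating ∫e^(−αx²) dx = √(π/α) under α to get the higher moments, evaluating both integrals, ⟨x²⟩ = 5·σ^2/2.
With σ = 2.909, ⟨x^2⟩ = 21.156.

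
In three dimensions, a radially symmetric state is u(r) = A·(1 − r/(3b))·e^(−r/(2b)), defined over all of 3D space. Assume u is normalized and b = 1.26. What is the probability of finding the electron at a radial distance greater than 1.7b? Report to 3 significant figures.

P ≈ 0.712

With dV = 4πr²dr, the probability is ∫|u|² dV over r > 1.7b.
Normalization gives A² = 1/(8·π·b^3/3).
In terms of t = r/b (A², 4π and the length scale all cancel between numerator and denominator), P = [∫_{1.7}^{∞} t^2·(1 - t/3)^2·e^(-t) dt] / [∫_{0}^{∞} t^2·(1 - t/3)^2·e^(-t) dt].
An antiderivative of t^2·(1 - t/3)^2·e^(-t) is (-t^4 + 2·t^3 - 3·t^2 - 6·t - 6)·e^(-t)/9; evaluating from 1.7 to ∞ gives ≈ 0.47490, while the full integral is 2/3.
Taking the ratio yields P = 0.7123.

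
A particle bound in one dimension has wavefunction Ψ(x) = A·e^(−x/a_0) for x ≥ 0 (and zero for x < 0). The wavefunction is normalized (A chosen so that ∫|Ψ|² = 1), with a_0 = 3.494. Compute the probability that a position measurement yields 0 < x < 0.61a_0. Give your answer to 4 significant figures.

P ≈ 0.7048

|Ψ|² is the probability density, so P = ∫_{0}^{0.61a_0} |Ψ|² dx.
With A² fixed by ∫|Ψ|² = 1, i.e. A² = (a_0/2)^(−1), substitute and integrate.
Substituting u = x/a_0, A² and the length scale cancel in the ratio: P = ∫_{0}^{0.61} e^(-2·u) du / ∫_{0}^{∞} e^(-2·u) du.
With ∫ e^(-2·u) du = -e^(-2·u)/2 + C, the region integral is 1/2 - e^(-61/50)/2 and the full one is 1/2.
Taking the ratio, P = 0.70477.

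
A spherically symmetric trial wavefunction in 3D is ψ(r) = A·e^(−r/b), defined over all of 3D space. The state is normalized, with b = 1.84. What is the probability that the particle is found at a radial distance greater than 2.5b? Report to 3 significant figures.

P ≈ 0.125

Integrate the radial probability density 4πr²|ψ|² over r > 2.5b.
A² is fixed by ∫₀^∞ 4πr²|ψ|² dr = 1, i.e. A² = (π·b^3)^(−1).
Substituting u = r/b, A², 4π and the length scale all cancel in the ratio: P = ∫_{2.5}^{∞} u^2·e^(-2·u) du / ∫_{0}^{∞} u^2·e^(-2·u) du.
With ∫ u^2·e^(-2·u) du = -(2·u^2 + 2·u + 1)·e^(-2·u)/4 + C, the region integral is 37·e^(-5)/8 and the full one is 1/4.
This evaluates to P = 0.1247.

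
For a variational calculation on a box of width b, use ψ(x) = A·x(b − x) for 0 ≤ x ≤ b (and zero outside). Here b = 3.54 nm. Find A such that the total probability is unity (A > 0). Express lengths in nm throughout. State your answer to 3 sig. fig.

Normalization requires ∫|ψ|² dx = 1, integrated from 0 to b.
The integral (without the A² prefactor) comes out to b^5/30.
Hence A² = 1/[b^5/30].
Plugging in b = 3.54 yields A = 0.2323.

A ≈ 0.232 nm^(-5/2)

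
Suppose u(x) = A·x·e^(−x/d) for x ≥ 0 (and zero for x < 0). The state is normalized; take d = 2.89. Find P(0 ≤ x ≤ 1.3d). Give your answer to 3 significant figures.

P ≈ 0.482

The probability is P = ∫ |u|² dx over [0, 1.3d].
The normalization integral ∫|u|²dx over the whole domain equals d^3/4·A², and A² cancels in the ratio.
In terms of t = x/d (A² and the length scale cancel between numerator and denominator), P = [∫_{0}^{1.3} t^2·e^(-2·t) dt] / [∫_{0}^{∞} t^2·e^(-2·t) dt].
Using ∫ t^2·e^(-2·t) dt = -(2·t^2 + 2·t + 1)·e^(-2·t)/4, the numerator is 1/4 - 349·e^(-13/5)/200 and the denominator is 1/4.
Evaluating gives P = 0.4816.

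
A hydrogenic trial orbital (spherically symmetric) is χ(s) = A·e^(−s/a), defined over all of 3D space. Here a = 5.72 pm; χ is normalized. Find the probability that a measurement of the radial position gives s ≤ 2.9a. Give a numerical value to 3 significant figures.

P ≈ 0.928

Integrate the radial probability density 4πs²|χ|² over s ≤ 2.9a.
Normalization gives A² = 1/(π·a^3).
In terms of u = s/a (A², 4π and the length scale all cancel between numerator and denominator), P = [∫_{0}^{2.9} u^2·e^(-2·u) du] / [∫_{0}^{∞} u^2·e^(-2·u) du].
With ∫ u^2·e^(-2·u) du = -(2·u^2 + 2·u + 1)·e^(-2·u)/4 + C, the region integral is 1/4 - 1181·e^(-29/5)/200 and the full one is 1/4.
The region integral divided by the full integral gives P = 0.9285.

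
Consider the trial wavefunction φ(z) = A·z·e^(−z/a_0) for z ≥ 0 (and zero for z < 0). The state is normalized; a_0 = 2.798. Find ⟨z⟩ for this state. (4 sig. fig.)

⟨z⟩ = ∫ z |φ|² dz over the full domain.
With ∫₀^∞ z^3 e^(−αz) dz = 3!/α^4, since the A² factors cancel between numerator and denominator, ⟨z⟩ = 3·a_0/2.
With a_0 = 2.798, ⟨z⟩ = 4.1970.

⟨z⟩ ≈ 4.197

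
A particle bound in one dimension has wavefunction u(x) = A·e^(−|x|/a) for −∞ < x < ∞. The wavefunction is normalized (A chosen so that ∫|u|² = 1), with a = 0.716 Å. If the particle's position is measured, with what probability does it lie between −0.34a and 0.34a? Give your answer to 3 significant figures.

The probability is P = ∫ |u|² dx over [−0.34a, 0.34a].
With A² fixed by ∫|u|² = 1, i.e. A² = (a)^(−1), substitute and integrate.
By symmetry take twice the x ≥ 0 contribution in numerator and denominator; the 2's cancel. In terms of t = x/a (A² and the length scale cancel between numerator and denominator), P = [∫_{0}^{0.34} e^(-2·t) dt] / [∫_{0}^{∞} e^(-2·t) dt].
With ∫ e^(-2·t) dt = -e^(-2·t)/2 + C, the region integral is 1/2 - e^(-17/25)/2 and the full one is 1/2.
This works out to P = 0.4934.

P ≈ 0.493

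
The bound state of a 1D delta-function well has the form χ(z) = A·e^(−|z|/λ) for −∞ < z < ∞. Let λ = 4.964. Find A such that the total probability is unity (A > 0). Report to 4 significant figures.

A ≈ 0.4488

The normalization condition is ∫|χ|² dz = 1 from −∞ to ∞.
With χ = A·e^(−|z|/λ), the integral evaluates to A²·[λ].
So A² = (λ)^(−1).
Substituting λ = 4.964 gives A² = 0.20145, so A = 0.44883.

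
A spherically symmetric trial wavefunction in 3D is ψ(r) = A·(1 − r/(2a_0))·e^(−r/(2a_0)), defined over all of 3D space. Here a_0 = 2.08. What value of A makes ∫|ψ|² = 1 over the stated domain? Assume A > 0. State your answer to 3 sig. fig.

A ≈ 0.0665

The normalization condition is ∫|ψ|² 4πr² dr = 1 from 0 to ∞.
In 3D with spherical symmetry the volume element is 4πr² dr.
Using ∫₀^∞ rⁿ e^(−αr) dr = n!/αⁿ⁺¹, the integral (without the A² prefactor) comes out to 8·π·a_0^3.
Hence A² = 1/[8·π·a_0^3].
With a_0 = 2.08: A² = 0.004422 and A = 0.06649.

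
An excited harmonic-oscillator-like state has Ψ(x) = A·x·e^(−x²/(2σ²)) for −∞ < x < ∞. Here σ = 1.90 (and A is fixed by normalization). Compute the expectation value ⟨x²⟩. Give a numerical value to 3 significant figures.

By definition ⟨x²⟩ = ∫ x^2 |Ψ(x)|² dx.
Since the A² factors cancel between numerator and denominator, ⟨x²⟩ = 3·σ^2/2.
With σ = 1.90, ⟨x^2⟩ = 5.415.

⟨x^2⟩ ≈ 5.42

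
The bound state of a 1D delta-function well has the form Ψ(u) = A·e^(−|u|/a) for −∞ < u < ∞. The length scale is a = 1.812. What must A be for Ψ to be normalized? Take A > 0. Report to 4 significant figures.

A ≈ 0.7429

Normalization requires ∫|Ψ|² du = 1, integrated from −∞ to ∞.
Carrying out the integral gives A² · a.
With a = 1.812: A² = 0.55188 and A = 0.74288.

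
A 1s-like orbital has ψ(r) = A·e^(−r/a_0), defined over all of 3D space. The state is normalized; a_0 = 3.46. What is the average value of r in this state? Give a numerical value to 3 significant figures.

⟨r⟩ = ∫ r |ψ|² 4πr² dr over the full domain.
With ∫₀^∞ r^3 e^(−αr) dr = 3!/α^4, since the A² factors cancel between numerator and denominator, ⟨r⟩ = 3·a_0/2.
Putting a_0 = 3.46 gives 5.190.

⟨r⟩ ≈ 5.19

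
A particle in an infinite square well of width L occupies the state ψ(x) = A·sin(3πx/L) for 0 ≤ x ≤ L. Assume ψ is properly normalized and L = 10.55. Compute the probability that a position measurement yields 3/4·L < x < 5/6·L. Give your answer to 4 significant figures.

P = ∫_{3/4·L}^{5/6·L} |ψ(x)|² dx.
With A² fixed by ∫|ψ|² = 1, i.e. A² = (L/2)^(−1), substitute and integrate.
Substituting u = x/L, A² and the length scale cancel in the ratio: P = ∫_{3/4}^{5/6} sin(3·π·u)^2 du / ∫_{0}^{1} sin(3·π·u)^2 du.
An antiderivative of sin(3·π·u)^2 is u/2 - sin(6·π·u)/(12·π); evaluating from 3/4 to 5/6 gives 1/(12·π) + 1/24, while the full integral is 1/2.
Evaluating gives P = (2 + π)/(12·π).

P ≈ 0.1364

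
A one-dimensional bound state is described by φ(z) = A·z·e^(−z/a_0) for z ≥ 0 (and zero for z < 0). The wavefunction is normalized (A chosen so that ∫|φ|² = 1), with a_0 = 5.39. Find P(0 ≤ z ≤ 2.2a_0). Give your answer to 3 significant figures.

|φ|² is the probability density, so P = ∫_{0}^{2.2a_0} |φ|² dz.
Since A² = 1/(a_0^3/4), this is the region integral divided by the full normalization integral.
Substituting u = z/a_0, A² and the length scale cancel in the ratio: P = ∫_{0}^{2.2} u^2·e^(-2·u) du / ∫_{0}^{∞} u^2·e^(-2·u) du.
With ∫ u^2·e^(-2·u) du = -(2·u^2 + 2·u + 1)·e^(-2·u)/4 + C, the region integral is 1/4 - 377·e^(-22/5)/100 and the full one is 1/4.
Taking the ratio, P = 0.8149.

P ≈ 0.815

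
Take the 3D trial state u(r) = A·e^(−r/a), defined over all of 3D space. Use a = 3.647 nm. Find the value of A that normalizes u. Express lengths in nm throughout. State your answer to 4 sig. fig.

The normalization condition is ∫|u|² 4πr² dr = 1 from 0 to ∞.
∫|u|² 4πr² dr = A²·(π·a^3).
Setting this equal to 1 gives A² = 1/(π·a^3).
Substituting a = 3.647 gives A² = 0.0065621, so A = 0.081007.

A ≈ 0.08101 nm^(-3/2)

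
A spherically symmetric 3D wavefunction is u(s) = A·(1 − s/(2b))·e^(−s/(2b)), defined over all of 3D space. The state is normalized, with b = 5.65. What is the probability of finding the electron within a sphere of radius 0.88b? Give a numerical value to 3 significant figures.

P ≈ 0.0285

P = ∫ |u|² 4πs² ds over s ≤ 0.88b.
A² is fixed by ∫₀^∞ 4πs²|u|² ds = 1, i.e. A² = (8·π·b^3)^(−1).
Let t = s/b; then A², 4π and the length scale all cancel, so P = ∫_{0}^{0.88} t^2·(1 - t/2)^2·e^(-t) dt ÷ ∫_{0}^{∞} t^2·(1 - t/2)^2·e^(-t) dt.
With ∫ t^2·(1 - t/2)^2·e^(-t) dt = -(t^4/4 + t^2 + 2·t + 2)·e^(-t) + C, the region integral is ≈ 0.057023 and the full one is 2.
The region integral divided by the full integral gives P = 0.02851.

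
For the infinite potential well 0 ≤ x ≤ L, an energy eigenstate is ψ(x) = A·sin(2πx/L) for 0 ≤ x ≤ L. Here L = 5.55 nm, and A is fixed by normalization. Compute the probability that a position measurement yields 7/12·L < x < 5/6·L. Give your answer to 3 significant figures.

P ≈ 0.388

The probability is P = ∫ |ψ|² dx over [7/12·L, 5/6·L].
With A² fixed by ∫|ψ|² = 1, i.e. A² = (L/2)^(−1), substitute and integrate.
Let u = x/L; then A² and the length scale cancel, so P = ∫_{7/12}^{5/6} sin(2·π·u)^2 du ÷ ∫_{0}^{1} sin(2·π·u)^2 du.
Using ∫ sin(2·π·u)^2 du = u/2 - sin(4·π·u)/(8·π), the numerator is √(3)/(8·π) + 1/8 and the denominator is 1/2.
Evaluating gives P = (√(3) + π)/(4·π).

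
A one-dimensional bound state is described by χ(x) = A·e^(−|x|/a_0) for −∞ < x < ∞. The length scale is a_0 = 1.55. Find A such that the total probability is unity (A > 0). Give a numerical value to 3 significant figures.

A ≈ 0.803

The normalization condition is ∫|χ|² dx = 1 from −∞ to ∞.
With χ = A·e^(−|x|/a_0), the integral evaluates to A²·[a_0].
Setting this equal to 1 gives A² = 1/(a_0).
Substituting a_0 = 1.55 gives A² = 0.6452, so A = 0.8032.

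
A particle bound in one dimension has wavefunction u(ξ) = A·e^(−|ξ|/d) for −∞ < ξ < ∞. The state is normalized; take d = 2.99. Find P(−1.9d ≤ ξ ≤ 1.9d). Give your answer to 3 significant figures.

P ≈ 0.978

P = ∫_{−1.9d}^{1.9d} |u(ξ)|² dξ.
Since A² = 1/(d), this is the region integral divided by the full normalization integral.
Both integrals are even about ξ = 0, so only the ξ ≥ 0 halves are needed (the factors of 2 cancel). Let t = ξ/d; then A² and the length scale cancel, so P = ∫_{0}^{1.9} e^(-2·t) dt ÷ ∫_{0}^{∞} e^(-2·t) dt.
With ∫ e^(-2·t) dt = -e^(-2·t)/2 + C, the region integral is 1/2 - e^(-19/5)/2 and the full one is 1/2.
The result is P = 0.9776.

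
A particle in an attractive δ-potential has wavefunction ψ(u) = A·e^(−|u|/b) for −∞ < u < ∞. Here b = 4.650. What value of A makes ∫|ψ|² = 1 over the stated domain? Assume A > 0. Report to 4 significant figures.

A ≈ 0.4637

Normalization requires ∫|ψ|² du = 1, integrated from −∞ to ∞.
With ψ = A·e^(−|u|/b), the integral evaluates to A²·[b].
Hence A² = 1/[b].
With b = 4.650: A² = 0.21505 and A = 0.46374.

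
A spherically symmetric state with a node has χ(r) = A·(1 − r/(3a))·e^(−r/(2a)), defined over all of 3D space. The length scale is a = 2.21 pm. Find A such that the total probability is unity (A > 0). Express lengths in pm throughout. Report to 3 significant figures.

Normalization requires ∫|χ|² 4πr² dr = 1, integrated from 0 to ∞.
In 3D with spherical symmetry the volume element is 4πr² dr.
Using ∫₀^∞ rⁿ e^(−αr) dr = n!/αⁿ⁺¹, with χ = A·(1 − r/(3a))·e^(−r/(2a)), the integral evaluates to A²·[8·π·a^3/3].
Hence A² = 1/[8·π·a^3/3].
Substituting a = 2.21 gives A² = 0.01106, so A = 0.1052.

A ≈ 0.105 pm^(-3/2)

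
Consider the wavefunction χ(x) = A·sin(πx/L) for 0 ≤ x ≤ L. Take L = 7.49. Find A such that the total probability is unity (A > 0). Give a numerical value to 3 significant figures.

Normalization requires ∫|χ|² dx = 1, integrated from 0 to L.
Using sin²θ = (1 − cos 2θ)/2, the integral (without the A² prefactor) comes out to L/2.
Hence A² = 1/[L/2].
Substituting L = 7.49 gives A² = 0.2670, so A = 0.5167.

A ≈ 0.517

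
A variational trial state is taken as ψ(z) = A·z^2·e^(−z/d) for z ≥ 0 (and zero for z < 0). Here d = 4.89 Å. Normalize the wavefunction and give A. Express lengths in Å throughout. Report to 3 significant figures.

A ≈ 0.0218 Å^(-5/2)

Require ∫ |ψ|² dz = 1 over the whole domain.
With ∫₀^∞ z^4 e^(−αz) dz = 4!/α^5, the integral (without the A² prefactor) comes out to 3·d^5/4.
With d = 4.89: A² = 0.0004769 and A = 0.02184.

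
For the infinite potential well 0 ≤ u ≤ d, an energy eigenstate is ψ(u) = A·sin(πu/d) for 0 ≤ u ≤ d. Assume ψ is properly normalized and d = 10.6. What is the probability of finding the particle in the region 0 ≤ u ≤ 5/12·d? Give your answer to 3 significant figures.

|ψ|² is the probability density, so P = ∫_{0}^{5/12·d} |ψ|² du.
The normalization integral ∫|ψ|²du over the whole domain equals d/2·A², and A² cancels in the ratio.
In terms of t = u/d (A² and the length scale cancel between numerator and denominator), P = [∫_{0}^{5/12} sin(π·t)^2 dt] / [∫_{0}^{1} sin(π·t)^2 dt].
Using ∫ sin(π·t)^2 dt = t/2 - sin(2·π·t)/(4·π), the numerator is 5/24 - 1/(8·π) and the denominator is 1/2.
Evaluating gives P = (-3 + 5·π)/(12·π).

P ≈ 0.337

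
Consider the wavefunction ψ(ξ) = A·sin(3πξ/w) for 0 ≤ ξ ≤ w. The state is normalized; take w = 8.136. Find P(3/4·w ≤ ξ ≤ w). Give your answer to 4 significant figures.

P ≈ 0.3031

P = ∫_{3/4·w}^{w} |ψ(ξ)|² dξ.
With A² fixed by ∫|ψ|² = 1, i.e. A² = (w/2)^(−1), substitute and integrate.
Substituting u = ξ/w, A² and the length scale cancel in the ratio: P = ∫_{3/4}^{1} sin(3·π·u)^2 du / ∫_{0}^{1} sin(3·π·u)^2 du.
Using ∫ sin(3·π·u)^2 du = u/2 - sin(6·π·u)/(12·π), the numerator is 1/(12·π) + 1/8 and the denominator is 1/2.
Evaluating gives P = (2 + 3·π)/(12·π).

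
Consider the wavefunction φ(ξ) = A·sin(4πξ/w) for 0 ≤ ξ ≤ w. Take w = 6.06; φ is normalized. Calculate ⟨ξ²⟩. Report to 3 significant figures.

⟨ξ^2⟩ ≈ 12.1

By definition ⟨ξ²⟩ = ∫ ξ^2 |φ(ξ)|² dξ.
Using sin²θ = (1 − cos 2θ)/2, evaluating both integrals, ⟨ξ²⟩ = -w^2/(32·π^2) + w^2/3.
With w = 6.06, ⟨ξ^2⟩ = 12.12.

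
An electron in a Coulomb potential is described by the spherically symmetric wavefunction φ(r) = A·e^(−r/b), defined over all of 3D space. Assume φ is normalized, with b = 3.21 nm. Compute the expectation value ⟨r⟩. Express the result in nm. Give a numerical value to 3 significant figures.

⟨r⟩ ≈ 4.82 nm

⟨r⟩ = ∫ r |φ|² 4πr² dr over the full domain.
Using ∫₀^∞ rⁿ e^(−αr) dr = n!/αⁿ⁺¹, the ratio of the moment integral to the normalization integral gives ⟨r⟩ = 3·b/2.
With b = 3.21, ⟨r⟩ = 4.815.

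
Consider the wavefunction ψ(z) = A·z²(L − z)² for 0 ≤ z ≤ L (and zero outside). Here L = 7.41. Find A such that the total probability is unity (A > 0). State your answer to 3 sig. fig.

A ≈ 0.00306

We need A² ∫|f|² dz = 1, taking the integral from 0 to L.
The integral (without the A² prefactor) comes out to L^9/630.
Substituting L = 7.41 gives A² = 0.000009354, so A = 0.003058.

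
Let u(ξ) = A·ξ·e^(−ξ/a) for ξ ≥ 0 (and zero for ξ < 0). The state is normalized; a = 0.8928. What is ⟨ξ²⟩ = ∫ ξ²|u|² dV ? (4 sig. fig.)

⟨ξ^2⟩ ≈ 2.391

By definition ⟨ξ²⟩ = ∫ ξ^2 |u(ξ)|² dξ.
With ∫₀^∞ ξ^4 e^(−αξ) dξ = 4!/α^5, the ratio of the moment integral to the normalization integral gives ⟨ξ²⟩ = 3·a^2.
With a = 0.8928, ⟨ξ^2⟩ = 2.3913.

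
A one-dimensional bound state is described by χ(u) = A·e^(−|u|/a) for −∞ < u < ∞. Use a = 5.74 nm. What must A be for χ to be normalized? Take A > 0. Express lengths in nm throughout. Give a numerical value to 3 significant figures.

We need A² ∫|f|² du = 1, taking the integral from −∞ to ∞.
Using ∫₀^∞ uⁿ e^(−αu) du = n!/αⁿ⁺¹, ∫|χ|² du = A²·(a).
Hence A² = 1/[a].
Plugging in a = 5.74 yields A = 0.4174.

A ≈ 0.417 nm^(-1/2)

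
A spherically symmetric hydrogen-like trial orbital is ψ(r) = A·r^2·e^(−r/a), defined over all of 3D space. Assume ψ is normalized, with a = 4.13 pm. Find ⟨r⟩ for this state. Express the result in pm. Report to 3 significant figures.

The expectation value is the |ψ|²-weighted average of r: ∫ r|ψ|² 4πr² dr.
Using ∫₀^∞ rⁿ e^(−αr) dr = n!/αⁿ⁺¹, evaluating both integrals, ⟨r⟩ = 7·a/2.
With a = 4.13, ⟨r⟩ = 14.46.

⟨r⟩ ≈ 14.5 pm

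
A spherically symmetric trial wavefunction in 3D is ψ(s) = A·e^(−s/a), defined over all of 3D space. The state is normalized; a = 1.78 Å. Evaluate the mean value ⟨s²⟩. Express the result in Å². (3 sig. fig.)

⟨s^2⟩ ≈ 9.51 Å^2

The expectation value is the |ψ|²-weighted average of s^2: ∫ s^2|ψ|² 4πs² ds.
With ∫₀^∞ s^4 e^(−αs) ds = 4!/α^5, since the A² factors cancel between numerator and denominator, ⟨s²⟩ = 3·a^2.
With a = 1.78, ⟨s^2⟩ = 9.505.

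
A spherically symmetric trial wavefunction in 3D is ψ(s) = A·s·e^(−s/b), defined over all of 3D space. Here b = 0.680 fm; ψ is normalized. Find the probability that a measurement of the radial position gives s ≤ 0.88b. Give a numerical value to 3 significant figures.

Integrate the radial probability density 4πs²|ψ|² over s ≤ 0.88b.
The full normalization integral is A²·[3·π·b^5] = 1, fixing A².
Let u = s/b; then A², 4π and the length scale all cancel, so P = ∫_{0}^{0.88} u^4·e^(-2·u) du ÷ ∫_{0}^{∞} u^4·e^(-2·u) du.
An antiderivative of u^4·e^(-2·u) is -(u^4/2 + u^3 + 3·u^2/2 + 3·u/2 + 3/4)·e^(-2·u); evaluating from 0 to 0.88 gives ≈ 0.025189, while the full integral is 3/4.
The region integral divided by the full integral gives P = 0.03359.

P ≈ 0.0336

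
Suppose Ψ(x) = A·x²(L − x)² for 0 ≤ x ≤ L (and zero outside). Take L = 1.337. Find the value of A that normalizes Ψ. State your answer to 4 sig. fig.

The normalization condition is ∫|Ψ|² dx = 1 from 0 to L.
Expanding the polynomial and integrating term by term, the integral (without the A² prefactor) comes out to L^9/630.
Substituting L = 1.337 gives A² = 46.149, so A = 6.7933.

A ≈ 6.793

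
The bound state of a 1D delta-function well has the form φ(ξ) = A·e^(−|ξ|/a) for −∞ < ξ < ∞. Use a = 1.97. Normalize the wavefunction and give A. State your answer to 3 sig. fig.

Normalization requires ∫|φ|² dξ = 1, integrated from −∞ to ∞.
Recall ∫₀^∞ ξ^m e^(−ξ/β) dξ = m!·β^(m+1), ∫|φ|² dξ = A²·(a).
Hence A² = 1/[a].
Plugging in a = 1.97 yields A = 0.7125.

A ≈ 0.712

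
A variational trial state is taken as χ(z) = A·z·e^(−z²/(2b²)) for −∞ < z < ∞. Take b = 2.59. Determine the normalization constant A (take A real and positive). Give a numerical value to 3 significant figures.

A ≈ 0.255

Normalization requires ∫|χ|² dz = 1, integrated from −∞ to ∞.
With χ = A·z·e^(−z²/(2b²)), the integral evaluates to A²·[√(π)·b^3/2].
Hence A² = 1/[√(π)·b^3/2].
Plugging in b = 2.59 yields A = 0.2548.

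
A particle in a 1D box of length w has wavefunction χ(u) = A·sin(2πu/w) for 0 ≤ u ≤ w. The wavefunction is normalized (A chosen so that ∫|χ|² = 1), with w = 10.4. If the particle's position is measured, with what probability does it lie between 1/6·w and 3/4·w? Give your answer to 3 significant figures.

The probability is P = ∫ |χ|² du over [1/6·w, 3/4·w].
Since A² = 1/(w/2), this is the region integral divided by the full normalization integral.
Let t = u/w; then A² and the length scale cancel, so P = ∫_{1/6}^{3/4} sin(2·π·t)^2 dt ÷ ∫_{0}^{1} sin(2·π·t)^2 dt.
An antiderivative of sin(2·π·t)^2 is t/2 - sin(4·π·t)/(8·π); evaluating from 1/6 to 3/4 gives √(3)/(16·π) + 7/24, while the full integral is 1/2.
Taking the ratio, P = √(3)/(8·π) + 7/12.

P ≈ 0.652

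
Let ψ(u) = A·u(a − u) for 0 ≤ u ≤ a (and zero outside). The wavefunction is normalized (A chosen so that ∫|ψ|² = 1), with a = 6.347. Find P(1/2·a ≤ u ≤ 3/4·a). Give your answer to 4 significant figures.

|ψ|² is the probability density, so P = ∫_{1/2·a}^{3/4·a} |ψ|² du.
The normalization integral ∫|ψ|²du over the whole domain equals a^5/30·A², and A² cancels in the ratio.
In terms of t = u/a (A² and the length scale cancel between numerator and denominator), P = [∫_{1/2}^{3/4} t^2·(1 - t)^2 dt] / [∫_{0}^{1} t^2·(1 - t)^2 dt].
Using ∫ t^2·(1 - t)^2 dt = t^3·(6·t^2 - 15·t + 10)/30, the numerator is ≈ 0.0132161 and the denominator is 1/30.
Taking the ratio, P = 203/512.

P ≈ 0.3965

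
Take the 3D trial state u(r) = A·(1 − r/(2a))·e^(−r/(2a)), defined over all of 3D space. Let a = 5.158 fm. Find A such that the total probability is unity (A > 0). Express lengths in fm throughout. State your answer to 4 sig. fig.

A ≈ 0.01703 fm^(-3/2)

We need A² ∫|f|² 4πr² dr = 1, taking the integral from 0 to ∞.
Using ∫₀^∞ rⁿ e^(−αr) dr = n!/αⁿ⁺¹, with u = A·(1 − r/(2a))·e^(−r/(2a)), the integral evaluates to A²·[8·π·a^3].
Substituting a = 5.158 gives A² = 0.00028995, so A = 0.017028.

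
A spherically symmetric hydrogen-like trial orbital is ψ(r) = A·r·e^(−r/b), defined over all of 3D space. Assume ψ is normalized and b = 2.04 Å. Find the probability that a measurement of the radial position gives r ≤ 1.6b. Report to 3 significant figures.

P ≈ 0.219

With dV = 4πr²dr, the probability is ∫|ψ|² dV over r ≤ 1.6b.
Normalization gives A² = 1/(3·π·b^5).
In terms of u = r/b (A², 4π and the length scale all cancel between numerator and denominator), P = [∫_{0}^{1.6} u^4·e^(-2·u) du] / [∫_{0}^{∞} u^4·e^(-2·u) du].
Using ∫ u^4·e^(-2·u) du = -(u^4/2 + u^3 + 3·u^2/2 + 3·u/2 + 3/4)·e^(-2·u), the numerator is ≈ 0.16454 and the denominator is 3/4.
Taking the ratio yields P = 0.2194.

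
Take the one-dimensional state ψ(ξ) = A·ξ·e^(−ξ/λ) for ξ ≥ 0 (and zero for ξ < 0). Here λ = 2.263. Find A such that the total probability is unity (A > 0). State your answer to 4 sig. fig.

Normalization requires ∫|ψ|² dξ = 1, integrated from 0 to ∞.
∫|ψ|² dξ = A²·(λ^3/4).
Plugging in λ = 2.263 yields A = 0.58749.

A ≈ 0.5875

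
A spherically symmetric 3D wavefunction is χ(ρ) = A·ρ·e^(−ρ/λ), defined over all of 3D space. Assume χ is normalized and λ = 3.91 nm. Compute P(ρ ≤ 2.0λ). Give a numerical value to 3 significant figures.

P = ∫ |χ|² 4πρ² dρ over ρ ≤ 2.0λ.
Normalization gives A² = 1/(3·π·λ^5).
Substituting u = ρ/λ, A², 4π and the length scale all cancel in the ratio: P = ∫_{0}^{2.0} u^4·e^(-2·u) du / ∫_{0}^{∞} u^4·e^(-2·u) du.
With ∫ u^4·e^(-2·u) du = -(u^4/2 + u^3 + 3·u^2/2 + 3·u/2 + 3/4)·e^(-2·u) + C, the region integral is 3/4 - 103·e^(-4)/4 and the full one is 3/4.
This evaluates to P = 0.3712.

P ≈ 0.371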